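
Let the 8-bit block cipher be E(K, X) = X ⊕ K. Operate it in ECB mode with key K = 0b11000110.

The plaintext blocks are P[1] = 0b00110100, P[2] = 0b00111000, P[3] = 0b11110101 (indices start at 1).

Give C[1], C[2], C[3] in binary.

ECB encryption: C_i = E(K, P_i).
C[1]: E(K, 0b00110100) = 0b11110010.
C[2]: E(K, 0b00111000) = 0b11111110.
C[3]: E(K, 0b11110101) = 0b00110011.

C[1] = 0b11110010, C[2] = 0b11111110, C[3] = 0b00110011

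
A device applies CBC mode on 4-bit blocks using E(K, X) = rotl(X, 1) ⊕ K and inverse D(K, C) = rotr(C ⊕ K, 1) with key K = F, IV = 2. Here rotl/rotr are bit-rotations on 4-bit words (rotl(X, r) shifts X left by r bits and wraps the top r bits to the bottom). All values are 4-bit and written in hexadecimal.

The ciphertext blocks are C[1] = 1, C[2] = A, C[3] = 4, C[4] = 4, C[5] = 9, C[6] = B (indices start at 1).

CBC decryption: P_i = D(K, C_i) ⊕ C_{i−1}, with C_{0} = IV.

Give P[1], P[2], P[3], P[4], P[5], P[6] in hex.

P[1] = 5, P[2] = B, P[3] = 7, P[4] = 9, P[5] = 7, P[6] = B

P[1]: D(K, 1) = 7; 7 ⊕ 2 = 5.
P[2]: D(K, A) = A; A ⊕ 1 = B.
P[3]: D(K, 4) = D; D ⊕ A = 7.
P[4]: D(K, 4) = D; D ⊕ 4 = 9.
P[5]: D(K, 9) = 3; 3 ⊕ 4 = 7.
P[6]: D(K, B) = 2; 2 ⊕ 9 = B.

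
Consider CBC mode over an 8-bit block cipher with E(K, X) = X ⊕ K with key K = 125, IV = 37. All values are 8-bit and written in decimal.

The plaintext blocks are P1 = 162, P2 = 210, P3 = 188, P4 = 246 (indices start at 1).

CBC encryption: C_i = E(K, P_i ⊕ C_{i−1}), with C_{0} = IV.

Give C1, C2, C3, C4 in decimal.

C1: P1 ⊕ 37 = 135; E(K, 135) = 250.
C2: P2 ⊕ 250 = 40; E(K, 40) = 85.
C3: P3 ⊕ 85 = 233; E(K, 233) = 148.
C4: P4 ⊕ 148 = 98; E(K, 98) = 31.

C1 = 250, C2 = 85, C3 = 148, C4 = 31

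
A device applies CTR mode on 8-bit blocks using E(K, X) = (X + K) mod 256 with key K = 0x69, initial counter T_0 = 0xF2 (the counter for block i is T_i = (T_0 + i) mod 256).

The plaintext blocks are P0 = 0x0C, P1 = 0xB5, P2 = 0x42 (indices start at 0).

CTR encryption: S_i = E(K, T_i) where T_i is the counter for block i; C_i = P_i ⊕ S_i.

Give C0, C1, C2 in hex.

C0 = 0x57, C1 = 0xE9, C2 = 0x1F

C0: T = 0xF2, S = E(K, T) = 0x5B; 0x0C ⊕ 0x5B = 0x57.
C1: T = 0xF3, S = E(K, T) = 0x5C; 0xB5 ⊕ 0x5C = 0xE9.
C2: T = 0xF4, S = E(K, T) = 0x5D; 0x42 ⊕ 0x5D = 0x1F.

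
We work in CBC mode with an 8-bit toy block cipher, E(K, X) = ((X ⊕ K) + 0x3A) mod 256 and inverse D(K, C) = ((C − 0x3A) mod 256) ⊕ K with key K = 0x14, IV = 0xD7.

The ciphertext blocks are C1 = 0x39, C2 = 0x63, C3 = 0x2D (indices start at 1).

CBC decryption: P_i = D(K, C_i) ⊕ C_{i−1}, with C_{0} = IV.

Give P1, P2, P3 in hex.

P1: D(K, 0x39) = 0xEB; 0xEB ⊕ 0xD7 = 0x3C.
P2: D(K, 0x63) = 0x3D; 0x3D ⊕ 0x39 = 0x04.
P3: D(K, 0x2D) = 0xE7; 0xE7 ⊕ 0x63 = 0x84.

P1 = 0x3C, P2 = 0x04, P3 = 0x84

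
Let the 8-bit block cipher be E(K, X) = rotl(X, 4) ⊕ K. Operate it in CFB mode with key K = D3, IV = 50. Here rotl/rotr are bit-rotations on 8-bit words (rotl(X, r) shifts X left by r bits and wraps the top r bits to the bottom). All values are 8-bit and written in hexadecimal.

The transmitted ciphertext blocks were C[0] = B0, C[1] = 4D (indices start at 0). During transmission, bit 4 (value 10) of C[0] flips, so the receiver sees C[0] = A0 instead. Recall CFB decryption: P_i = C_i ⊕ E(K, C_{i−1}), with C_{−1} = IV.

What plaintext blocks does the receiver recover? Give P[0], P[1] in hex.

P[0] = 76, P[1] = 94

Only C[0] changed, to A0. In CFB, a change in C_i flips the same bit in P_i and garbles P_{i+1}. Decrypting the received ciphertext:
P[0]: E(K, 50) = D6; A0 ⊕ D6 = 76.
P[1]: E(K, A0) = D9; 4D ⊕ D9 = 94.
Blocks that differ from the original plaintext: P[0], P[1].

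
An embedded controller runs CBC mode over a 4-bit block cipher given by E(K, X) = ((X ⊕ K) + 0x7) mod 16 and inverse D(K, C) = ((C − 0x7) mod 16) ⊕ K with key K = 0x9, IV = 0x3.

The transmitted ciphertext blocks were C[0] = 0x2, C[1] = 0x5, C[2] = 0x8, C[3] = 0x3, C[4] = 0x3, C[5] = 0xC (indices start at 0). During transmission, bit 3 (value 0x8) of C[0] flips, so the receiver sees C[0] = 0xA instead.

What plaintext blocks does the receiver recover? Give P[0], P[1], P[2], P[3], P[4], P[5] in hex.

CBC decryption: P_i = D(K, C_i) ⊕ C_{i−1}, with C_{−1} = IV.
Only C[0] changed, to 0xA. In CBC, a change in C_i garbles P_i and flips the same bit in P_{i+1}. Decrypting the received ciphertext:
P[0]: D(K, 0xA) = 0xA; 0xA ⊕ 0x3 = 0x9.
P[1]: D(K, 0x5) = 0x7; 0x7 ⊕ 0xA = 0xD.
P[2]: D(K, 0x8) = 0x8; 0x8 ⊕ 0x5 = 0xD.
P[3]: D(K, 0x3) = 0x5; 0x5 ⊕ 0x8 = 0xD.
P[4]: D(K, 0x3) = 0x5; 0x5 ⊕ 0x3 = 0x6.
P[5]: D(K, 0xC) = 0xC; 0xC ⊕ 0x3 = 0xF.
Blocks that differ from the original plaintext: P[0], P[1].

P[0] = 0x9, P[1] = 0xD, P[2] = 0xD, P[3] = 0xD, P[4] = 0x6, P[5] = 0xF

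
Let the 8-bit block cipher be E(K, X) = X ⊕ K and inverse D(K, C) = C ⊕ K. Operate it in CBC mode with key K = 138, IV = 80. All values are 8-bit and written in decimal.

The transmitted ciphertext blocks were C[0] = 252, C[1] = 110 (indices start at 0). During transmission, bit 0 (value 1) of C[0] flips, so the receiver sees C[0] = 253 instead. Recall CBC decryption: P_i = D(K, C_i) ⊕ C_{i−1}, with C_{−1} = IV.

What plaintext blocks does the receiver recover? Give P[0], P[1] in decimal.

Only C[0] changed, to 253. In CBC, a change in C_i garbles P_i and flips the same bit in P_{i+1}. Decrypting the received ciphertext:
P[0]: D(K, 253) = 119; 119 ⊕ 80 = 39.
P[1]: D(K, 110) = 228; 228 ⊕ 253 = 25.
Blocks that differ from the original plaintext: P[0], P[1].

P[0] = 39, P[1] = 25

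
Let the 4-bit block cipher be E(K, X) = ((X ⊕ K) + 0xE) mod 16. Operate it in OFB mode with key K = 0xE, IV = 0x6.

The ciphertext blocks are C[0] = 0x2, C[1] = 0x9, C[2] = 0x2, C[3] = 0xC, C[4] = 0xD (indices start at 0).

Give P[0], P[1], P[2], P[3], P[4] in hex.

OFB decryption: S_i = E(K, S_{i−1}) with S_{−1} = IV; P_i = C_i ⊕ S_i.
P[0]: S = E(K, 0x6) = 0x6; 0x2 ⊕ 0x6 = 0x4.
P[1]: S = E(K, 0x6) = 0x6; 0x9 ⊕ 0x6 = 0xF.
P[2]: S = E(K, 0x6) = 0x6; 0x2 ⊕ 0x6 = 0x4.
P[3]: S = E(K, 0x6) = 0x6; 0xC ⊕ 0x6 = 0xA.
P[4]: S = E(K, 0x6) = 0x6; 0xD ⊕ 0x6 = 0xB.

P[0] = 0x4, P[1] = 0xF, P[2] = 0x4, P[3] = 0xA, P[4] = 0xB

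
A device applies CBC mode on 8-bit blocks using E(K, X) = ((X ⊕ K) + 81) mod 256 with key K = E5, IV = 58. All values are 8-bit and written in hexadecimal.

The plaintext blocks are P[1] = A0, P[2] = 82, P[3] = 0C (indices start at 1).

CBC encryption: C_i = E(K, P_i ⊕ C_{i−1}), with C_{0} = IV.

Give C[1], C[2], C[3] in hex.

C[1]: P[1] ⊕ 58 = F8; E(K, F8) = 9E.
C[2]: P[2] ⊕ 9E = 1C; E(K, 1C) = 7A.
C[3]: P[3] ⊕ 7A = 76; E(K, 76) = 14.

C[1] = 9E, C[2] = 7A, C[3] = 14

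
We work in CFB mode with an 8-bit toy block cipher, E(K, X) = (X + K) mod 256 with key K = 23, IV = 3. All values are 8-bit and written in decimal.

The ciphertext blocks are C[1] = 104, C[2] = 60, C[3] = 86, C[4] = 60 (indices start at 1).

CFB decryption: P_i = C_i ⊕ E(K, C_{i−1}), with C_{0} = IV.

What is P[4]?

P[4] = 81

P[4]: E(K, 86) = 109; 60 ⊕ 109 = 81.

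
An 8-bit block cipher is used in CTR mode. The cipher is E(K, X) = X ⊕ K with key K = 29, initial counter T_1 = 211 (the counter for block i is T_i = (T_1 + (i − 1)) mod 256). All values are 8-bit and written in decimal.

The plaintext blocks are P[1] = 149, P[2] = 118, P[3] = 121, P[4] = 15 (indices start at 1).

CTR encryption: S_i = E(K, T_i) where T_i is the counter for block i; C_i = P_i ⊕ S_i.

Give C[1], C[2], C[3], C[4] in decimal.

C[1]: T = 211, S = E(K, T) = 206; 149 ⊕ 206 = 91.
C[2]: T = 212, S = E(K, T) = 201; 118 ⊕ 201 = 191.
C[3]: T = 213, S = E(K, T) = 200; 121 ⊕ 200 = 177.
C[4]: T = 214, S = E(K, T) = 203; 15 ⊕ 203 = 196.

C[1] = 91, C[2] = 191, C[3] = 177, C[4] = 196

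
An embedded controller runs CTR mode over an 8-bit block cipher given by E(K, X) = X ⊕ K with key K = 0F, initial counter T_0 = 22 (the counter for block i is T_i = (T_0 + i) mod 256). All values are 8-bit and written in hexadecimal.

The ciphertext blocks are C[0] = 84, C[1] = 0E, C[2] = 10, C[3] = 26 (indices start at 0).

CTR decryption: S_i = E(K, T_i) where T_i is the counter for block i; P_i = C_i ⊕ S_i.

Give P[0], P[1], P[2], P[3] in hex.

P[0]: T = 22, S = E(K, T) = 2D; 84 ⊕ 2D = A9.
P[1]: T = 23, S = E(K, T) = 2C; 0E ⊕ 2C = 22.
P[2]: T = 24, S = E(K, T) = 2B; 10 ⊕ 2B = 3B.
P[3]: T = 25, S = E(K, T) = 2A; 26 ⊕ 2A = 0C.

P[0] = A9, P[1] = 22, P[2] = 3B, P[3] = 0C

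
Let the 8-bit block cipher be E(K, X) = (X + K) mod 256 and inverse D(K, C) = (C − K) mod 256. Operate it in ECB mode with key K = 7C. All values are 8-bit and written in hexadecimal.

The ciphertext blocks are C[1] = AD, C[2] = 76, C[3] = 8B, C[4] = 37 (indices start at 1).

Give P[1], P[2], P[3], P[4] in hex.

P[1] = 31, P[2] = FA, P[3] = 0F, P[4] = BB

ECB decryption: P_i = D(K, C_i).
P[1]: D(K, AD) = 31.
P[2]: D(K, 76) = FA.
P[3]: D(K, 8B) = 0F.
P[4]: D(K, 37) = BB.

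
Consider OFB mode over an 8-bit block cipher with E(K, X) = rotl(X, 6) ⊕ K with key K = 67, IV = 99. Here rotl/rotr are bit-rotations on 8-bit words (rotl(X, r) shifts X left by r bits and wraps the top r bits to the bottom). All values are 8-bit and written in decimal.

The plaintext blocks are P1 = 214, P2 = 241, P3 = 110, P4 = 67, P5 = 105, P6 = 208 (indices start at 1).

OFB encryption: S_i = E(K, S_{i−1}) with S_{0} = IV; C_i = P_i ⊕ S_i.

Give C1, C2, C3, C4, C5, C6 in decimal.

C1 = 77, C2 = 84, C3 = 68, C4 = 138, C5 = 88, C6 = 223

C1: S = E(K, 99) = 155; 214 ⊕ 155 = 77.
C2: S = E(K, 155) = 165; 241 ⊕ 165 = 84.
C3: S = E(K, 165) = 42; 110 ⊕ 42 = 68.
C4: S = E(K, 42) = 201; 67 ⊕ 201 = 138.
C5: S = E(K, 201) = 49; 105 ⊕ 49 = 88.
C6: S = E(K, 49) = 15; 208 ⊕ 15 = 223.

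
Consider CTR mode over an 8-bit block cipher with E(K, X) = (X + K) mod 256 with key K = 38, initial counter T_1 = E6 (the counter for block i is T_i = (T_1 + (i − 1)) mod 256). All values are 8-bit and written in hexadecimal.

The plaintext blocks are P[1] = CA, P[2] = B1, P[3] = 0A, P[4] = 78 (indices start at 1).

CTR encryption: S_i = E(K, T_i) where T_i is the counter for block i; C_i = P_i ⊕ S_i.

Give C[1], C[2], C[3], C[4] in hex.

C[1]: T = E6, S = E(K, T) = 1E; CA ⊕ 1E = D4.
C[2]: T = E7, S = E(K, T) = 1F; B1 ⊕ 1F = AE.
C[3]: T = E8, S = E(K, T) = 20; 0A ⊕ 20 = 2A.
C[4]: T = E9, S = E(K, T) = 21; 78 ⊕ 21 = 59.

C[1] = D4, C[2] = AE, C[3] = 2A, C[4] = 59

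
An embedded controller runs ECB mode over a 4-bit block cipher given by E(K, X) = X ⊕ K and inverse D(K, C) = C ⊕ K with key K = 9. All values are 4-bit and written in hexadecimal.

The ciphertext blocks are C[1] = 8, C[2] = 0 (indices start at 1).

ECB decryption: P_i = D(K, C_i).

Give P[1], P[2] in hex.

P[1]: D(K, 8) = 1.
P[2]: D(K, 0) = 9.

P[1] = 1, P[2] = 9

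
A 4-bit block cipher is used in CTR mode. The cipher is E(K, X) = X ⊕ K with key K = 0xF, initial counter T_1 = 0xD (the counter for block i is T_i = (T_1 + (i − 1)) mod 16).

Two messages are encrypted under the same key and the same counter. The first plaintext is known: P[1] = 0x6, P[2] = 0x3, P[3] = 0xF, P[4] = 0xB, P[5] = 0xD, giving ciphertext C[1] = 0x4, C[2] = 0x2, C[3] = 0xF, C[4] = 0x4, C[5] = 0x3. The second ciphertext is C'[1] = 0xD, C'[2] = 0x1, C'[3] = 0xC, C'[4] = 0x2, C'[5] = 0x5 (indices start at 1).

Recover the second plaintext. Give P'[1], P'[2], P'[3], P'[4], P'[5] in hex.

In CTR with a reused counter, both messages share the same keystream S_i, so C_i ⊕ C'_i = P_i ⊕ P'_i and thus P'_i = P_i ⊕ C_i ⊕ C'_i.
P'[1]: 0x6 ⊕ 0x4 ⊕ 0xD = 0xF.
P'[2]: 0x3 ⊕ 0x2 ⊕ 0x1 = 0x0.
P'[3]: 0xF ⊕ 0xF ⊕ 0xC = 0xC.
P'[4]: 0xB ⊕ 0x4 ⊕ 0x2 = 0xD.
P'[5]: 0xD ⊕ 0x3 ⊕ 0x5 = 0xB.

P'[1] = 0xF, P'[2] = 0x0, P'[3] = 0xC, P'[4] = 0xD, P'[5] = 0xB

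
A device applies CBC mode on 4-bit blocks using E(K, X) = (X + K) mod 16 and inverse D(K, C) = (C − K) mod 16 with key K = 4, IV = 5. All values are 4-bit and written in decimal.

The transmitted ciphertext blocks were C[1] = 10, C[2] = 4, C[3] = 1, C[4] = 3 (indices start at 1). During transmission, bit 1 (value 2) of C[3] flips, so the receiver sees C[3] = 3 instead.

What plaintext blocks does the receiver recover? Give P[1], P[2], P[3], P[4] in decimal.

P[1] = 3, P[2] = 10, P[3] = 11, P[4] = 12

CBC decryption: P_i = D(K, C_i) ⊕ C_{i−1}, with C_{0} = IV.
Only C[3] changed, to 3. In CBC, a change in C_i garbles P_i and flips the same bit in P_{i+1}. Decrypting the received ciphertext:
P[1]: D(K, 10) = 6; 6 ⊕ 5 = 3.
P[2]: D(K, 4) = 0; 0 ⊕ 10 = 10.
P[3]: D(K, 3) = 15; 15 ⊕ 4 = 11.
P[4]: D(K, 3) = 15; 15 ⊕ 3 = 12.
Blocks that differ from the original plaintext: P[3], P[4].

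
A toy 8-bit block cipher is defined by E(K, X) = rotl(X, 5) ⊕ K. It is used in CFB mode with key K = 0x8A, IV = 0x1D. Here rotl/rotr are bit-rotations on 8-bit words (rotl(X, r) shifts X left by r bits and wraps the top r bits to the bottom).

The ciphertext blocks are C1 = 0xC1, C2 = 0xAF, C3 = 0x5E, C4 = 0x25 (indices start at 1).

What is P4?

P4 = 0x64

CFB decryption: P_i = C_i ⊕ E(K, C_{i−1}), with C_{0} = IV.
P4: E(K, 0x5E) = 0x41; 0x25 ⊕ 0x41 = 0x64.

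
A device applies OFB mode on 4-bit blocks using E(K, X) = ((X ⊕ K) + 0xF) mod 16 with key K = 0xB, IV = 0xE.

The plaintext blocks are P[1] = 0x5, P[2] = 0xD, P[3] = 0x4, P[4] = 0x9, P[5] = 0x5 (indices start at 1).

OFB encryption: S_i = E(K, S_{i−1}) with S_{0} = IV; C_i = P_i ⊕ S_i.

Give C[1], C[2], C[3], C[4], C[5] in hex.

C[1] = 0x1, C[2] = 0x3, C[3] = 0x0, C[4] = 0x7, C[5] = 0x1

C[1]: S = E(K, 0xE) = 0x4; 0x5 ⊕ 0x4 = 0x1.
C[2]: S = E(K, 0x4) = 0xE; 0xD ⊕ 0xE = 0x3.
C[3]: S = E(K, 0xE) = 0x4; 0x4 ⊕ 0x4 = 0x0.
C[4]: S = E(K, 0x4) = 0xE; 0x9 ⊕ 0xE = 0x7.
C[5]: S = E(K, 0xE) = 0x4; 0x5 ⊕ 0x4 = 0x1.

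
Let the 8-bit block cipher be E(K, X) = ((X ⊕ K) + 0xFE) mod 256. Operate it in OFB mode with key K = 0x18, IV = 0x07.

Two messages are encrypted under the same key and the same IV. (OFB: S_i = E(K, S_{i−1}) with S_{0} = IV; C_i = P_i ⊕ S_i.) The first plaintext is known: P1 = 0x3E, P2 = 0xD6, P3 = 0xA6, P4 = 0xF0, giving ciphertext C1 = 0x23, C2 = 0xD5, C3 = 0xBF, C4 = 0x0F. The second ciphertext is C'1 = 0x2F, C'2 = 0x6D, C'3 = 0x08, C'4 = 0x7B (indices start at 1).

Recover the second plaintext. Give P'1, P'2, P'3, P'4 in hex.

P'1 = 0x32, P'2 = 0x6E, P'3 = 0x11, P'4 = 0x84

In OFB with a reused IV, both messages share the same keystream S_i, so C_i ⊕ C'_i = P_i ⊕ P'_i and thus P'_i = P_i ⊕ C_i ⊕ C'_i.
P'1: 0x3E ⊕ 0x23 ⊕ 0x2F = 0x32.
P'2: 0xD6 ⊕ 0xD5 ⊕ 0x6D = 0x6E.
P'3: 0xA6 ⊕ 0xBF ⊕ 0x08 = 0x11.
P'4: 0xF0 ⊕ 0x0F ⊕ 0x7B = 0x84.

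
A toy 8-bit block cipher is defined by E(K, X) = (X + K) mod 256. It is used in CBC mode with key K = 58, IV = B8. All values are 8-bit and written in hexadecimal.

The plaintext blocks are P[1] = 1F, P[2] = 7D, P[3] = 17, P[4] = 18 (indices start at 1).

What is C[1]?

CBC encryption: C_i = E(K, P_i ⊕ C_{i−1}), with C_{0} = IV.
C[1]: P[1] ⊕ B8 = A7; E(K, A7) = FF.

C[1] = FF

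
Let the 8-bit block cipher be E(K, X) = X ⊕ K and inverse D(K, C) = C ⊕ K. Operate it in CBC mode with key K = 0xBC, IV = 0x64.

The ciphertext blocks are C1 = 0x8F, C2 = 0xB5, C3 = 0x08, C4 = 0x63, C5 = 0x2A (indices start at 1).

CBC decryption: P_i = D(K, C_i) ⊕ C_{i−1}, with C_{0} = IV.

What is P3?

P3: D(K, 0x08) = 0xB4; 0xB4 ⊕ 0xB5 = 0x01.

P3 = 0x01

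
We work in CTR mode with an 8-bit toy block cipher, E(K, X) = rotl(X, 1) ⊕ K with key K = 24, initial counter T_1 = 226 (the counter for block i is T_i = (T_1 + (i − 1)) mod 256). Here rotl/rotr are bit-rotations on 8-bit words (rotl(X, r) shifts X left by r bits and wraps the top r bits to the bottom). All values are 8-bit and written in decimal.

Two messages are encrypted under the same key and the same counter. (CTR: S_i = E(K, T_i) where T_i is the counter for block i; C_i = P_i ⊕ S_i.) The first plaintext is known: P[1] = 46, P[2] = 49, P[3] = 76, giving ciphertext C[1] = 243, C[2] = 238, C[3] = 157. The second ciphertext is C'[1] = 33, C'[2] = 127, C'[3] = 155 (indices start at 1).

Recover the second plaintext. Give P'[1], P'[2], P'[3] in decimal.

In CTR with a reused counter, both messages share the same keystream S_i, so C_i ⊕ C'_i = P_i ⊕ P'_i and thus P'_i = P_i ⊕ C_i ⊕ C'_i.
P'[1]: 46 ⊕ 243 ⊕ 33 = 252.
P'[2]: 49 ⊕ 238 ⊕ 127 = 160.
P'[3]: 76 ⊕ 157 ⊕ 155 = 74.

P'[1] = 252, P'[2] = 160, P'[3] = 74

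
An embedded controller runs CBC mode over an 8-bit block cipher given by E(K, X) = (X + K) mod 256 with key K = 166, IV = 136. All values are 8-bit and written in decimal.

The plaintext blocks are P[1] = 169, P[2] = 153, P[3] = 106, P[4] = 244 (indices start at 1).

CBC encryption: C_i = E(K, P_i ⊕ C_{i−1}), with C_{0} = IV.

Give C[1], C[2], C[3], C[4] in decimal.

C[1] = 199, C[2] = 4, C[3] = 20, C[4] = 134

C[1]: P[1] ⊕ 136 = 33; E(K, 33) = 199.
C[2]: P[2] ⊕ 199 = 94; E(K, 94) = 4.
C[3]: P[3] ⊕ 4 = 110; E(K, 110) = 20.
C[4]: P[4] ⊕ 20 = 224; E(K, 224) = 134.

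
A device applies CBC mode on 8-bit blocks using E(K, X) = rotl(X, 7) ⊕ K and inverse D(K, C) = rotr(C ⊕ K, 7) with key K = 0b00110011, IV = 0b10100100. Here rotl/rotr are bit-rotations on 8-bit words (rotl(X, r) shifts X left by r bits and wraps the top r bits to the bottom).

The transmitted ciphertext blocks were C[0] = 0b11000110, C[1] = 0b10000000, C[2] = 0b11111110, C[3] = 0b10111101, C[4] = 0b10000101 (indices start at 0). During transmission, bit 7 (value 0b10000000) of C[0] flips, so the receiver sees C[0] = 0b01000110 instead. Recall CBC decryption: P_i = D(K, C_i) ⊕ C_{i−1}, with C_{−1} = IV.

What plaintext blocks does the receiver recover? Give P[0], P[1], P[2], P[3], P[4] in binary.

Only C[0] changed, to 0b01000110. In CBC, a change in C_i garbles P_i and flips the same bit in P_{i+1}. Decrypting the received ciphertext:
P[0]: D(K, 0b01000110) = 0b11101010; 0b11101010 ⊕ 0b10100100 = 0b01001110.
P[1]: D(K, 0b10000000) = 0b01100111; 0b01100111 ⊕ 0b01000110 = 0b00100001.
P[2]: D(K, 0b11111110) = 0b10011011; 0b10011011 ⊕ 0b10000000 = 0b00011011.
P[3]: D(K, 0b10111101) = 0b00011101; 0b00011101 ⊕ 0b11111110 = 0b11100011.
P[4]: D(K, 0b10000101) = 0b01101101; 0b01101101 ⊕ 0b10111101 = 0b11010000.
Blocks that differ from the original plaintext: P[0], P[1].

P[0] = 0b01001110, P[1] = 0b00100001, P[2] = 0b00011011, P[3] = 0b11100011, P[4] = 0b11010000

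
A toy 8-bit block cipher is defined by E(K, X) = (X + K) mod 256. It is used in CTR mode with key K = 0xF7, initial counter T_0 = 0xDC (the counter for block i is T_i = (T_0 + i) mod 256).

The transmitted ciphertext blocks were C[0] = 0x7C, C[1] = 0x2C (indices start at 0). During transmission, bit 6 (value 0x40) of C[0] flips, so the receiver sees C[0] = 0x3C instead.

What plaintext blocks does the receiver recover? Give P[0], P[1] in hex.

P[0] = 0xEF, P[1] = 0xF8

CTR decryption: S_i = E(K, T_i) where T_i is the counter for block i; P_i = C_i ⊕ S_i.
Only C[0] changed, to 0x3C. In CTR, a change in C_i flips the same bit in P_i only; the keystream is unaffected. Decrypting the received ciphertext:
P[0]: T = 0xDC, S = E(K, T) = 0xD3; 0x3C ⊕ 0xD3 = 0xEF.
P[1]: T = 0xDD, S = E(K, T) = 0xD4; 0x2C ⊕ 0xD4 = 0xF8.
Blocks that differ from the original plaintext: P[0].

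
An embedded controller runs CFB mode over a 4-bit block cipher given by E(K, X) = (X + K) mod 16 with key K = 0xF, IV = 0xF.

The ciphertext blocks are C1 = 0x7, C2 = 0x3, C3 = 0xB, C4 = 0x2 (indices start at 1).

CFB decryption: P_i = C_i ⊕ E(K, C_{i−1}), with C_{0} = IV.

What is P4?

P4: E(K, 0xB) = 0xA; 0x2 ⊕ 0xA = 0x8.

P4 = 0x8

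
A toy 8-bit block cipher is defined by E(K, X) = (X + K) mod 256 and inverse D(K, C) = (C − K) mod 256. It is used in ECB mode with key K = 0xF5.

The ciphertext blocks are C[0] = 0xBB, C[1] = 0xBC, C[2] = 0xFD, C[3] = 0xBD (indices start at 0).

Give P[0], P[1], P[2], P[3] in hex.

ECB decryption: P_i = D(K, C_i).
P[0]: D(K, 0xBB) = 0xC6.
P[1]: D(K, 0xBC) = 0xC7.
P[2]: D(K, 0xFD) = 0x08.
P[3]: D(K, 0xBD) = 0xC8.

P[0] = 0xC6, P[1] = 0xC7, P[2] = 0x08, P[3] = 0xC8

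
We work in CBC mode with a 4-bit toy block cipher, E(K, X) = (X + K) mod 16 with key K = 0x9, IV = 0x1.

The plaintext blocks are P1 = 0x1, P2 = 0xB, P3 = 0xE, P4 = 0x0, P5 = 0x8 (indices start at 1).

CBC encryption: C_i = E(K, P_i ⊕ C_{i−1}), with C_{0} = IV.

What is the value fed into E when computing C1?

0x0

C1: P1 ⊕ 0x1 = 0x0; E(K, 0x0) = 0x9.
So the input to E for block 1 is 0x0.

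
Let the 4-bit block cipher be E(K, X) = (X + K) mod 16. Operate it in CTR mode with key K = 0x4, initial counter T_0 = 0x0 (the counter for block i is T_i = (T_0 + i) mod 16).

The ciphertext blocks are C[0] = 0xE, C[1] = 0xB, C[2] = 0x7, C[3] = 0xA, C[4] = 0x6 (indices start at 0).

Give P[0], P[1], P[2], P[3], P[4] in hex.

P[0] = 0xA, P[1] = 0xE, P[2] = 0x1, P[3] = 0xD, P[4] = 0xE

CTR decryption: S_i = E(K, T_i) where T_i is the counter for block i; P_i = C_i ⊕ S_i.
P[0]: T = 0x0, S = E(K, T) = 0x4; 0xE ⊕ 0x4 = 0xA.
P[1]: T = 0x1, S = E(K, T) = 0x5; 0xB ⊕ 0x5 = 0xE.
P[2]: T = 0x2, S = E(K, T) = 0x6; 0x7 ⊕ 0x6 = 0x1.
P[3]: T = 0x3, S = E(K, T) = 0x7; 0xA ⊕ 0x7 = 0xD.
P[4]: T = 0x4, S = E(K, T) = 0x8; 0x6 ⊕ 0x8 = 0xE.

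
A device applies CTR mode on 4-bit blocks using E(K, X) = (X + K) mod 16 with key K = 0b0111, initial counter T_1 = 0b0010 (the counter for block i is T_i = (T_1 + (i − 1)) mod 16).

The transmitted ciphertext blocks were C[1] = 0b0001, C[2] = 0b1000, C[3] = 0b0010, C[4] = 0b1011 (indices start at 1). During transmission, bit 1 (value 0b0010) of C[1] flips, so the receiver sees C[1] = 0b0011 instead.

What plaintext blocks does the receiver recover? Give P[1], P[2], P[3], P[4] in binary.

P[1] = 0b1010, P[2] = 0b0010, P[3] = 0b1001, P[4] = 0b0111

CTR decryption: S_i = E(K, T_i) where T_i is the counter for block i; P_i = C_i ⊕ S_i.
Only C[1] changed, to 0b0011. In CTR, a change in C_i flips the same bit in P_i only; the keystream is unaffected. Decrypting the received ciphertext:
P[1]: T = 0b0010, S = E(K, T) = 0b1001; 0b0011 ⊕ 0b1001 = 0b1010.
P[2]: T = 0b0011, S = E(K, T) = 0b1010; 0b1000 ⊕ 0b1010 = 0b0010.
P[3]: T = 0b0100, S = E(K, T) = 0b1011; 0b0010 ⊕ 0b1011 = 0b1001.
P[4]: T = 0b0101, S = E(K, T) = 0b1100; 0b1011 ⊕ 0b1100 = 0b0111.
Blocks that differ from the original plaintext: P[1].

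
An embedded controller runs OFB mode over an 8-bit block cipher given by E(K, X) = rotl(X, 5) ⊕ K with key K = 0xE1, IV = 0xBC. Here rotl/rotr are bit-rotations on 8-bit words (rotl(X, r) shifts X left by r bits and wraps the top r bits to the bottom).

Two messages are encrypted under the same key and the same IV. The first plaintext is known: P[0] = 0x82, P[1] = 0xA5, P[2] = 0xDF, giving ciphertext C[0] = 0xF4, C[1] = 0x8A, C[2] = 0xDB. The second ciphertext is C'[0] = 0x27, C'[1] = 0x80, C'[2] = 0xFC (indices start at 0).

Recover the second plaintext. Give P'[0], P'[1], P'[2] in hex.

P'[0] = 0x51, P'[1] = 0xAF, P'[2] = 0xF8

In OFB with a reused IV, both messages share the same keystream S_i, so C_i ⊕ C'_i = P_i ⊕ P'_i and thus P'_i = P_i ⊕ C_i ⊕ C'_i.
P'[0]: 0x82 ⊕ 0xF4 ⊕ 0x27 = 0x51.
P'[1]: 0xA5 ⊕ 0x8A ⊕ 0x80 = 0xAF.
P'[2]: 0xDF ⊕ 0xDB ⊕ 0xFC = 0xF8.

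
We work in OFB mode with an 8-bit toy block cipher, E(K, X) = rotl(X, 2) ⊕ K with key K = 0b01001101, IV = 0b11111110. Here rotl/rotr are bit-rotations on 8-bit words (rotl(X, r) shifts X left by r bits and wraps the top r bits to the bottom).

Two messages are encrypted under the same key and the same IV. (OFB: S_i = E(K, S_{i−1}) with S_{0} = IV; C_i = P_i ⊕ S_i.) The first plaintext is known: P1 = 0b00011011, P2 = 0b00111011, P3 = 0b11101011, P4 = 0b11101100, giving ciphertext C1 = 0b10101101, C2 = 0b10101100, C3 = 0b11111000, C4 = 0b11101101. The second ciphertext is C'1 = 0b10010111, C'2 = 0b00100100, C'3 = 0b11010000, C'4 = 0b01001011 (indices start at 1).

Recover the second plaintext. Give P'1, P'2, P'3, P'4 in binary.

P'1 = 0b00100001, P'2 = 0b10110011, P'3 = 0b11000011, P'4 = 0b01001010

In OFB with a reused IV, both messages share the same keystream S_i, so C_i ⊕ C'_i = P_i ⊕ P'_i and thus P'_i = P_i ⊕ C_i ⊕ C'_i.
P'1: 0b00011011 ⊕ 0b10101101 ⊕ 0b10010111 = 0b00100001.
P'2: 0b00111011 ⊕ 0b10101100 ⊕ 0b00100100 = 0b10110011.
P'3: 0b11101011 ⊕ 0b11111000 ⊕ 0b11010000 = 0b11000011.
P'4: 0b11101100 ⊕ 0b11101101 ⊕ 0b01001011 = 0b01001010.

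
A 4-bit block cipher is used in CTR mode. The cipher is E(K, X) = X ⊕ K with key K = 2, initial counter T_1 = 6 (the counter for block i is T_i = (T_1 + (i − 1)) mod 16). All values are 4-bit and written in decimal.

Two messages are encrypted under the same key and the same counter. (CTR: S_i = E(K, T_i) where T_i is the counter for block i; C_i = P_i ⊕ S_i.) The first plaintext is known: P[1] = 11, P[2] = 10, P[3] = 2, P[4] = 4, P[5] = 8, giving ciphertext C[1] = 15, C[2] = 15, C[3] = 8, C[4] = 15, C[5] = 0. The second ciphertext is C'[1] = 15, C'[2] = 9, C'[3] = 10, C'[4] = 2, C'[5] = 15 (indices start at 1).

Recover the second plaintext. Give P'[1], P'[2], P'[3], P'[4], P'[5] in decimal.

In CTR with a reused counter, both messages share the same keystream S_i, so C_i ⊕ C'_i = P_i ⊕ P'_i and thus P'_i = P_i ⊕ C_i ⊕ C'_i.
P'[1]: 11 ⊕ 15 ⊕ 15 = 11.
P'[2]: 10 ⊕ 15 ⊕ 9 = 12.
P'[3]: 2 ⊕ 8 ⊕ 10 = 0.
P'[4]: 4 ⊕ 15 ⊕ 2 = 9.
P'[5]: 8 ⊕ 0 ⊕ 15 = 7.

P'[1] = 11, P'[2] = 12, P'[3] = 0, P'[4] = 9, P'[5] = 7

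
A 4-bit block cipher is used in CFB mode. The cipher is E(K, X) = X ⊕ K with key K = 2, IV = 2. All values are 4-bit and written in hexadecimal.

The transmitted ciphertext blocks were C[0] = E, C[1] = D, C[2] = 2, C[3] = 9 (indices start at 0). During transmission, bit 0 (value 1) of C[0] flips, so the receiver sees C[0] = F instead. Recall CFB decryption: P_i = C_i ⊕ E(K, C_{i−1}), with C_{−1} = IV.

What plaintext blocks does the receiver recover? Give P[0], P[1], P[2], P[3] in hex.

Only C[0] changed, to F. In CFB, a change in C_i flips the same bit in P_i and garbles P_{i+1}. Decrypting the received ciphertext:
P[0]: E(K, 2) = 0; F ⊕ 0 = F.
P[1]: E(K, F) = D; D ⊕ D = 0.
P[2]: E(K, D) = F; 2 ⊕ F = D.
P[3]: E(K, 2) = 0; 9 ⊕ 0 = 9.
Blocks that differ from the original plaintext: P[0], P[1].

P[0] = F, P[1] = 0, P[2] = D, P[3] = 9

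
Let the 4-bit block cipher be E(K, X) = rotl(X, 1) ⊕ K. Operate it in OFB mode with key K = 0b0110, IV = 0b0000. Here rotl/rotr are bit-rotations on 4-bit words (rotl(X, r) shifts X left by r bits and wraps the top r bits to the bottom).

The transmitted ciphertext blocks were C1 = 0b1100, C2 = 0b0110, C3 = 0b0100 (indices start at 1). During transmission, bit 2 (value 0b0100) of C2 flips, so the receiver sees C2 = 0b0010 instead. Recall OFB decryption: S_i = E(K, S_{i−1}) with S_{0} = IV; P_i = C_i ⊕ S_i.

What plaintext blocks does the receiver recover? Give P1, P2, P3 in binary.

Only C2 changed, to 0b0010. In OFB, a change in C_i flips the same bit in P_i only; the keystream is unaffected. Decrypting the received ciphertext:
P1: S = E(K, 0b0000) = 0b0110; 0b1100 ⊕ 0b0110 = 0b1010.
P2: S = E(K, 0b0110) = 0b1010; 0b0010 ⊕ 0b1010 = 0b1000.
P3: S = E(K, 0b1010) = 0b0011; 0b0100 ⊕ 0b0011 = 0b0111.
Blocks that differ from the original plaintext: P2.

P1 = 0b1010, P2 = 0b1000, P3 = 0b0111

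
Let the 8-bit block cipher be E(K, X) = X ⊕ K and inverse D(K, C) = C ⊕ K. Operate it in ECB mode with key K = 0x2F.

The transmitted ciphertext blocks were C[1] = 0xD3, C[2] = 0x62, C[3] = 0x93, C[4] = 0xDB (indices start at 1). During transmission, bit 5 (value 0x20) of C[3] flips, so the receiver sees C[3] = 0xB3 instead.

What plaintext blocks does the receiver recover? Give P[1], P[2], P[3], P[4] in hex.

ECB decryption: P_i = D(K, C_i).
Only C[3] changed, to 0xB3. In ECB, a change in C_i affects only P_i. Decrypting the received ciphertext:
P[1]: D(K, 0xD3) = 0xFC.
P[2]: D(K, 0x62) = 0x4D.
P[3]: D(K, 0xB3) = 0x9C.
P[4]: D(K, 0xDB) = 0xF4.
Blocks that differ from the original plaintext: P[3].

P[1] = 0xFC, P[2] = 0x4D, P[3] = 0x9C, P[4] = 0xF4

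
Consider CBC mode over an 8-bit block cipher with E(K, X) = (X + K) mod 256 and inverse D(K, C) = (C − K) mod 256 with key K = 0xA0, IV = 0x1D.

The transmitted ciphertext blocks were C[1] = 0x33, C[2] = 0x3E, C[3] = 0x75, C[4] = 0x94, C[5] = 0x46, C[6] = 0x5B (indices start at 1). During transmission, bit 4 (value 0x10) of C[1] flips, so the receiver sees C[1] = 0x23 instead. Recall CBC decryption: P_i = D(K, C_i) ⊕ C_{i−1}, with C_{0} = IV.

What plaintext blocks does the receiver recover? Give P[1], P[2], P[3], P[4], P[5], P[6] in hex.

Only C[1] changed, to 0x23. In CBC, a change in C_i garbles P_i and flips the same bit in P_{i+1}. Decrypting the received ciphertext:
P[1]: D(K, 0x23) = 0x83; 0x83 ⊕ 0x1D = 0x9E.
P[2]: D(K, 0x3E) = 0x9E; 0x9E ⊕ 0x23 = 0xBD.
P[3]: D(K, 0x75) = 0xD5; 0xD5 ⊕ 0x3E = 0xEB.
P[4]: D(K, 0x94) = 0xF4; 0xF4 ⊕ 0x75 = 0x81.
P[5]: D(K, 0x46) = 0xA6; 0xA6 ⊕ 0x94 = 0x32.
P[6]: D(K, 0x5B) = 0xBB; 0xBB ⊕ 0x46 = 0xFD.
Blocks that differ from the original plaintext: P[1], P[2].

P[1] = 0x9E, P[2] = 0xBD, P[3] = 0xEB, P[4] = 0x81, P[5] = 0x32, P[6] = 0xFD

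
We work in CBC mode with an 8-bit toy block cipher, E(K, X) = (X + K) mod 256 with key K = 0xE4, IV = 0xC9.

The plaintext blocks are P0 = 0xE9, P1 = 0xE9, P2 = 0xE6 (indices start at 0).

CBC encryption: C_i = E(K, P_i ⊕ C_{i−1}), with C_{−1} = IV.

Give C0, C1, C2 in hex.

C0: P0 ⊕ 0xC9 = 0x20; E(K, 0x20) = 0x04.
C1: P1 ⊕ 0x04 = 0xED; E(K, 0xED) = 0xD1.
C2: P2 ⊕ 0xD1 = 0x37; E(K, 0x37) = 0x1B.

C0 = 0x04, C1 = 0xD1, C2 = 0x1B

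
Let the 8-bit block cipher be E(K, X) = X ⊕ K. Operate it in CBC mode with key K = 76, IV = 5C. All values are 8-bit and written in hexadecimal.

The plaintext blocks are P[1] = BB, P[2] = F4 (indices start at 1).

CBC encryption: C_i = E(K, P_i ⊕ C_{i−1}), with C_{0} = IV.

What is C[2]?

C[2] = 13

C[1]: P[1] ⊕ 5C = E7; E(K, E7) = 91.
C[2]: P[2] ⊕ 91 = 65; E(K, 65) = 13.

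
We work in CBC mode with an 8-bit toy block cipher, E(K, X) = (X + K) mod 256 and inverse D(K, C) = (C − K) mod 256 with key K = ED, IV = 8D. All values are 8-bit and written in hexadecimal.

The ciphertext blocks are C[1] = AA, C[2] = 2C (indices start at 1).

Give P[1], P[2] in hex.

P[1] = 30, P[2] = 95

CBC decryption: P_i = D(K, C_i) ⊕ C_{i−1}, with C_{0} = IV.
P[1]: D(K, AA) = BD; BD ⊕ 8D = 30.
P[2]: D(K, 2C) = 3F; 3F ⊕ AA = 95.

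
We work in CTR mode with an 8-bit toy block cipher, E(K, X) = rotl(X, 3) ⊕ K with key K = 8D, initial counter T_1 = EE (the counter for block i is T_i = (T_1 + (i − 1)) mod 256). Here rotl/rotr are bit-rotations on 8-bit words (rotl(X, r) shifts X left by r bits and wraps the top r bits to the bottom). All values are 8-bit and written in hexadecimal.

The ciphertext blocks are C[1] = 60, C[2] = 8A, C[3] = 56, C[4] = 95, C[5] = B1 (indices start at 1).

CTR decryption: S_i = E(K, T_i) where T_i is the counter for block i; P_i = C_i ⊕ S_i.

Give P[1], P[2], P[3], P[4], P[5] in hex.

P[1]: T = EE, S = E(K, T) = FA; 60 ⊕ FA = 9A.
P[2]: T = EF, S = E(K, T) = F2; 8A ⊕ F2 = 78.
P[3]: T = F0, S = E(K, T) = 0A; 56 ⊕ 0A = 5C.
P[4]: T = F1, S = E(K, T) = 02; 95 ⊕ 02 = 97.
P[5]: T = F2, S = E(K, T) = 1A; B1 ⊕ 1A = AB.

P[1] = 9A, P[2] = 78, P[3] = 5C, P[4] = 97, P[5] = AB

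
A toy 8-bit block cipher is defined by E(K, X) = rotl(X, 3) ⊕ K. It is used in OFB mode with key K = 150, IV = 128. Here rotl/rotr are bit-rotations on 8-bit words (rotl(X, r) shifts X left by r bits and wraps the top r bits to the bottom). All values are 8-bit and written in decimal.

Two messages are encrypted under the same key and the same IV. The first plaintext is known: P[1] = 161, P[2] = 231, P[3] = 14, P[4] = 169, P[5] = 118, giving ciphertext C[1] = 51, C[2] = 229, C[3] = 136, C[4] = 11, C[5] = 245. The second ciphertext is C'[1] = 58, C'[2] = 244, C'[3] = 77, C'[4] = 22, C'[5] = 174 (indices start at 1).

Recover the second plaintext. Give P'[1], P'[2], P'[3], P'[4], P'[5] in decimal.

P'[1] = 168, P'[2] = 246, P'[3] = 203, P'[4] = 180, P'[5] = 45

In OFB with a reused IV, both messages share the same keystream S_i, so C_i ⊕ C'_i = P_i ⊕ P'_i and thus P'_i = P_i ⊕ C_i ⊕ C'_i.
P'[1]: 161 ⊕ 51 ⊕ 58 = 168.
P'[2]: 231 ⊕ 229 ⊕ 244 = 246.
P'[3]: 14 ⊕ 136 ⊕ 77 = 203.
P'[4]: 169 ⊕ 11 ⊕ 22 = 180.
P'[5]: 118 ⊕ 245 ⊕ 174 = 45.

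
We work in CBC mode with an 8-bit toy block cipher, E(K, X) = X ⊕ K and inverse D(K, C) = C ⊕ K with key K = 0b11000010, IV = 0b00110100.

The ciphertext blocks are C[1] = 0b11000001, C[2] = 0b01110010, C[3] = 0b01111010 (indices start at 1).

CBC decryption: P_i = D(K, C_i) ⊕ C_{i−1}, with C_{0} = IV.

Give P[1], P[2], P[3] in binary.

P[1] = 0b00110111, P[2] = 0b01110001, P[3] = 0b11001010

P[1]: D(K, 0b11000001) = 0b00000011; 0b00000011 ⊕ 0b00110100 = 0b00110111.
P[2]: D(K, 0b01110010) = 0b10110000; 0b10110000 ⊕ 0b11000001 = 0b01110001.
P[3]: D(K, 0b01111010) = 0b10111000; 0b10111000 ⊕ 0b01110010 = 0b11001010.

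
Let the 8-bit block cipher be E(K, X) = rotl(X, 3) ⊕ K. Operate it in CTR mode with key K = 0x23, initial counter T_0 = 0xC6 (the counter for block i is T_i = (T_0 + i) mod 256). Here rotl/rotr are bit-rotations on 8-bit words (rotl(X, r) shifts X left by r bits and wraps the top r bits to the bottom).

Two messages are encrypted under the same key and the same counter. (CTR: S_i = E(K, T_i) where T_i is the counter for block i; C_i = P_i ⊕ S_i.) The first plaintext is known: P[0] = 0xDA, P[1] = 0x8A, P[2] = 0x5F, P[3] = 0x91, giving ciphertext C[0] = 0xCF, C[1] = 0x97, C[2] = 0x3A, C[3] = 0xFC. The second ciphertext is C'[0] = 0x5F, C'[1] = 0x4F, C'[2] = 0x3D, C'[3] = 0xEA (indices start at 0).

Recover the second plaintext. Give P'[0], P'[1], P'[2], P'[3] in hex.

In CTR with a reused counter, both messages share the same keystream S_i, so C_i ⊕ C'_i = P_i ⊕ P'_i and thus P'_i = P_i ⊕ C_i ⊕ C'_i.
P'[0]: 0xDA ⊕ 0xCF ⊕ 0x5F = 0x4A.
P'[1]: 0x8A ⊕ 0x97 ⊕ 0x4F = 0x52.
P'[2]: 0x5F ⊕ 0x3A ⊕ 0x3D = 0x58.
P'[3]: 0x91 ⊕ 0xFC ⊕ 0xEA = 0x87.

P'[0] = 0x4A, P'[1] = 0x52, P'[2] = 0x58, P'[3] = 0x87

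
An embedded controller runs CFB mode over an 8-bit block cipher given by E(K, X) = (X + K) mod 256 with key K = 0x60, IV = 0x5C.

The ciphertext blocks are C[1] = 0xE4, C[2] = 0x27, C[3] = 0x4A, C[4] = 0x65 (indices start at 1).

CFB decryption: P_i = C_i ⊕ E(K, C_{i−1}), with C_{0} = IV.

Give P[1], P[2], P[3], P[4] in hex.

P[1]: E(K, 0x5C) = 0xBC; 0xE4 ⊕ 0xBC = 0x58.
P[2]: E(K, 0xE4) = 0x44; 0x27 ⊕ 0x44 = 0x63.
P[3]: E(K, 0x27) = 0x87; 0x4A ⊕ 0x87 = 0xCD.
P[4]: E(K, 0x4A) = 0xAA; 0x65 ⊕ 0xAA = 0xCF.

P[1] = 0x58, P[2] = 0x63, P[3] = 0xCD, P[4] = 0xCF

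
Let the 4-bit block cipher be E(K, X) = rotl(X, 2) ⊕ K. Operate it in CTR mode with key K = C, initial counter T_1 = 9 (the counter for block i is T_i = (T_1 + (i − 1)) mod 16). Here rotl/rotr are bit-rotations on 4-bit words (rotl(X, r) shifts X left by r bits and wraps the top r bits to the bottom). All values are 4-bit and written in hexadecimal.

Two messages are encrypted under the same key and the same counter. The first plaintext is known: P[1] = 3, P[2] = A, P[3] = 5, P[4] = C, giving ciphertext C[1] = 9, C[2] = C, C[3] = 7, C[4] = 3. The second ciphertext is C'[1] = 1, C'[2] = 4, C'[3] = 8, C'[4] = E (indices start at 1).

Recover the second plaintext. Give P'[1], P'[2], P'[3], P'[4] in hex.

P'[1] = B, P'[2] = 2, P'[3] = A, P'[4] = 1

In CTR with a reused counter, both messages share the same keystream S_i, so C_i ⊕ C'_i = P_i ⊕ P'_i and thus P'_i = P_i ⊕ C_i ⊕ C'_i.
P'[1]: 3 ⊕ 9 ⊕ 1 = B.
P'[2]: A ⊕ C ⊕ 4 = 2.
P'[3]: 5 ⊕ 7 ⊕ 8 = A.
P'[4]: C ⊕ 3 ⊕ E = 1.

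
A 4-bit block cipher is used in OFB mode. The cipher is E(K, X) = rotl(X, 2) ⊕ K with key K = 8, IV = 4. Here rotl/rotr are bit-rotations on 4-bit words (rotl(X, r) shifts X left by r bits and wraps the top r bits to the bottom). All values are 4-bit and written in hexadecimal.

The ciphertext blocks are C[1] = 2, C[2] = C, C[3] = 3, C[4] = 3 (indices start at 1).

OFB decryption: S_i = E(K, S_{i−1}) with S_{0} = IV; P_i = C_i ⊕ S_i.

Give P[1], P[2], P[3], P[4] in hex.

P[1] = B, P[2] = 2, P[3] = 0, P[4] = 7

P[1]: S = E(K, 4) = 9; 2 ⊕ 9 = B.
P[2]: S = E(K, 9) = E; C ⊕ E = 2.
P[3]: S = E(K, E) = 3; 3 ⊕ 3 = 0.
P[4]: S = E(K, 3) = 4; 3 ⊕ 4 = 7.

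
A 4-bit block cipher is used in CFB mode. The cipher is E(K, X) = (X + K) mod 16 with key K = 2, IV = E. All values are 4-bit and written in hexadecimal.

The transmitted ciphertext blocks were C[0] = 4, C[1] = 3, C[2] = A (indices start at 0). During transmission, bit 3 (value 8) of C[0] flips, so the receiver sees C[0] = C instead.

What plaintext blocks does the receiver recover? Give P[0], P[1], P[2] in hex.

P[0] = C, P[1] = D, P[2] = F

CFB decryption: P_i = C_i ⊕ E(K, C_{i−1}), with C_{−1} = IV.
Only C[0] changed, to C. In CFB, a change in C_i flips the same bit in P_i and garbles P_{i+1}. Decrypting the received ciphertext:
P[0]: E(K, E) = 0; C ⊕ 0 = C.
P[1]: E(K, C) = E; 3 ⊕ E = D.
P[2]: E(K, 3) = 5; A ⊕ 5 = F.
Blocks that differ from the original plaintext: P[0], P[1].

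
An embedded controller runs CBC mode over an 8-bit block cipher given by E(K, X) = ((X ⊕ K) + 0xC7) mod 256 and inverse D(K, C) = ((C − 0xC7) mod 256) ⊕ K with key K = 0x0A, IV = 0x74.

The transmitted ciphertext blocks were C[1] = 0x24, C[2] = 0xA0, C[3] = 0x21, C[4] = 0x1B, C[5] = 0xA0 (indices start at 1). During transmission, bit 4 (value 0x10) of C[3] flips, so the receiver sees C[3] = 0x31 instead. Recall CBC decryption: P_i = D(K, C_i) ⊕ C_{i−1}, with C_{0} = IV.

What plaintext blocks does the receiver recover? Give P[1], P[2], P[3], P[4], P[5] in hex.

Only C[3] changed, to 0x31. In CBC, a change in C_i garbles P_i and flips the same bit in P_{i+1}. Decrypting the received ciphertext:
P[1]: D(K, 0x24) = 0x57; 0x57 ⊕ 0x74 = 0x23.
P[2]: D(K, 0xA0) = 0xD3; 0xD3 ⊕ 0x24 = 0xF7.
P[3]: D(K, 0x31) = 0x60; 0x60 ⊕ 0xA0 = 0xC0.
P[4]: D(K, 0x1B) = 0x5E; 0x5E ⊕ 0x31 = 0x6F.
P[5]: D(K, 0xA0) = 0xD3; 0xD3 ⊕ 0x1B = 0xC8.
Blocks that differ from the original plaintext: P[3], P[4].

P[1] = 0x23, P[2] = 0xF7, P[3] = 0xC0, P[4] = 0x6F, P[5] = 0xC8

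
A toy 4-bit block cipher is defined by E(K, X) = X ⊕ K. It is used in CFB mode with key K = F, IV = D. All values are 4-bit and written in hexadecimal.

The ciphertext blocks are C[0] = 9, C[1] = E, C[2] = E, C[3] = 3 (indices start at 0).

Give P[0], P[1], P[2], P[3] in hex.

CFB decryption: P_i = C_i ⊕ E(K, C_{i−1}), with C_{−1} = IV.
P[0]: E(K, D) = 2; 9 ⊕ 2 = B.
P[1]: E(K, 9) = 6; E ⊕ 6 = 8.
P[2]: E(K, E) = 1; E ⊕ 1 = F.
P[3]: E(K, E) = 1; 3 ⊕ 1 = 2.

P[0] = B, P[1] = 8, P[2] = F, P[3] = 2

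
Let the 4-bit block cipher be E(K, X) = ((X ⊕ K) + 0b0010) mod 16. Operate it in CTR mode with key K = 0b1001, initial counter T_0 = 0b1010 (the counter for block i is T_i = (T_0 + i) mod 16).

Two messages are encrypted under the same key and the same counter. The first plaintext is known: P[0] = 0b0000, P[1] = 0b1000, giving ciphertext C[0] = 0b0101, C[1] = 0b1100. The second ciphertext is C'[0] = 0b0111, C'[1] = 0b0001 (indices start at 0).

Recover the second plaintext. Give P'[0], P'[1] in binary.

P'[0] = 0b0010, P'[1] = 0b0101

In CTR with a reused counter, both messages share the same keystream S_i, so C_i ⊕ C'_i = P_i ⊕ P'_i and thus P'_i = P_i ⊕ C_i ⊕ C'_i.
P'[0]: 0b0000 ⊕ 0b0101 ⊕ 0b0111 = 0b0010.
P'[1]: 0b1000 ⊕ 0b1100 ⊕ 0b0001 = 0b0101.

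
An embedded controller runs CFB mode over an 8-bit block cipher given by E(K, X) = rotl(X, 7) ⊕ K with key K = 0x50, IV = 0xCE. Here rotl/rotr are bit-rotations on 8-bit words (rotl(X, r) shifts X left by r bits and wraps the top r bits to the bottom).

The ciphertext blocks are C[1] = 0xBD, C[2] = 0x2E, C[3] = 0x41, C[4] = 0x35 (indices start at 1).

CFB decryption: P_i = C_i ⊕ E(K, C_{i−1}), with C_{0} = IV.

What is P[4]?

P[4] = 0xC5

P[4]: E(K, 0x41) = 0xF0; 0x35 ⊕ 0xF0 = 0xC5.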